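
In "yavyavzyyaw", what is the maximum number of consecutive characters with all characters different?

[y] len 1
[y, a] len 2
[y, a, v] len 3
[a, v, y] len 3
[v, y, a] len 3
[y, a, v] len 3
[y, a, v, z] len 4
[a, v, z, y] len 4
[y] len 1
[y, a] len 2
[y, a, w] len 3
Longest all-distinct length: 4.

4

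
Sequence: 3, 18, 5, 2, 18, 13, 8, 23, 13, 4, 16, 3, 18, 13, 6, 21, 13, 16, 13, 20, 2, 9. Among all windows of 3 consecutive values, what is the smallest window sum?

Window sums for each of the 20 positions:
[3, 18, 5] → sum 26
[18, 5, 2] → sum 25
[5, 2, 18] → sum 25
[2, 18, 13] → sum 33
[18, 13, 8] → sum 39
[13, 8, 23] → sum 44
[8, 23, 13] → sum 44
[23, 13, 4] → sum 40
[13, 4, 16] → sum 33
[4, 16, 3] → sum 23
[16, 3, 18] → sum 37
[3, 18, 13] → sum 34
[18, 13, 6] → sum 37
[13, 6, 21] → sum 40
[6, 21, 13] → sum 40
[21, 13, 16] → sum 50
[13, 16, 13] → sum 42
[16, 13, 20] → sum 49
[13, 20, 2] → sum 35
[20, 2, 9] → sum 31
Smallest of these is 23.

23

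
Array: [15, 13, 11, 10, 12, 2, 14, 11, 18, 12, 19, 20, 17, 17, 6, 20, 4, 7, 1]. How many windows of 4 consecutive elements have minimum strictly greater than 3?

15 13 11 10 → min 10  > 3 ✓
13 11 10 12 → min 10  > 3 ✓
11 10 12 2 → min 2
10 12 2 14 → min 2
12 2 14 11 → min 2
2 14 11 18 → min 2
14 11 18 12 → min 11  > 3 ✓
11 18 12 19 → min 11  > 3 ✓
18 12 19 20 → min 12  > 3 ✓
12 19 20 17 → min 12  > 3 ✓
19 20 17 17 → min 17  > 3 ✓
20 17 17 6 → min 6  > 3 ✓
17 17 6 20 → min 6  > 3 ✓
17 6 20 4 → min 4  > 3 ✓
6 20 4 7 → min 4  > 3 ✓
20 4 7 1 → min 1
11 windows satisfy the condition.

11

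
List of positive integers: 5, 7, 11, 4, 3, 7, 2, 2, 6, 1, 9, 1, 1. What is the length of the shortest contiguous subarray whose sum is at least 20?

add 5: running sum 5 < 20
add 7: running sum 12 < 20
end 2: [5, 7, 11] sum 23, len 3
end 3: [7, 11, 4] sum 22, len 3
end 4: [7, 11, 4, 3] sum 25, len 4
end 5: [11, 4, 3, 7] sum 25, len 4
end 6: [11, 4, 3, 7, 2] sum 27, len 5
end 7: [11, 4, 3, 7, 2, 2] sum 29, len 6
end 8: [3, 7, 2, 2, 6] sum 20, len 5
end 9: [3, 7, 2, 2, 6, 1] sum 21, len 6
end 10: [2, 2, 6, 1, 9] sum 20, len 5
end 11: [2, 2, 6, 1, 9, 1] sum 21, len 6
end 12: [2, 6, 1, 9, 1, 1] sum 20, len 6
Shortest qualifying length: 3.

3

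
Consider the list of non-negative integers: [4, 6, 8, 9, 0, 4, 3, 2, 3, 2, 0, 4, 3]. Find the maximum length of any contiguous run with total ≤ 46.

12

[4] sum 4 len 1
[4, 6] sum 10 len 2
[4, 6, 8] sum 18 len 3
[4, 6, 8, 9] sum 27 len 4
[4, 6, 8, 9, 0] sum 27 len 5
[4, 6, 8, 9, 0, 4] sum 31 len 6
[4, 6, 8, 9, 0, 4, 3] sum 34 len 7
[4, 6, 8, 9, 0, 4, 3, 2] sum 36 len 8
[4, 6, 8, 9, 0, 4, 3, 2, 3] sum 39 len 9
[4, 6, 8, 9, 0, 4, 3, 2, 3, 2] sum 41 len 10
[4, 6, 8, 9, 0, 4, 3, 2, 3, 2, 0] sum 41 len 11
[4, 6, 8, 9, 0, 4, 3, 2, 3, 2, 0, 4] sum 45 len 12
[6, 8, 9, 0, 4, 3, 2, 3, 2, 0, 4, 3] sum 44 len 12
Longest length seen: 12.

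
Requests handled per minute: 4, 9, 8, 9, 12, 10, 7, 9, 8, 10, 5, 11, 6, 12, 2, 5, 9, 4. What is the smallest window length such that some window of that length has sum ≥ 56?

6

Extend right; whenever the sum reaches 56, record the length and shrink from the left:
add 4: running sum 4 < 56
add 9: running sum 13 < 56
add 8: running sum 21 < 56
add 9: running sum 30 < 56
add 12: running sum 42 < 56
add 10: running sum 52 < 56
add 7: shortest ending here [4, 9, 8, 9, 12, 10, 7] sum 59, len 7
add 9: shortest ending here [9, 8, 9, 12, 10, 7, 9] sum 64, len 7
add 8: shortest ending here [8, 9, 12, 10, 7, 9, 8] sum 63, len 7
add 10: shortest ending here [12, 10, 7, 9, 8, 10] sum 56, len 6
add 5: shortest ending here [12, 10, 7, 9, 8, 10, 5] sum 61, len 7
add 11: shortest ending here [10, 7, 9, 8, 10, 5, 11] sum 60, len 7
add 6: shortest ending here [7, 9, 8, 10, 5, 11, 6] sum 56, len 7
add 12: shortest ending here [9, 8, 10, 5, 11, 6, 12] sum 61, len 7
add 2: shortest ending here [9, 8, 10, 5, 11, 6, 12, 2] sum 63, len 8
add 5: shortest ending here [8, 10, 5, 11, 6, 12, 2, 5] sum 59, len 8
add 9: shortest ending here [10, 5, 11, 6, 12, 2, 5, 9] sum 60, len 8
add 4: shortest ending here [10, 5, 11, 6, 12, 2, 5, 9, 4] sum 64, len 9
Shortest qualifying length: 6.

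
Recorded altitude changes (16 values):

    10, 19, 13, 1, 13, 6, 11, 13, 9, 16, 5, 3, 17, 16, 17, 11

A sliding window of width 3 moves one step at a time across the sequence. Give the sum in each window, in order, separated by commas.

42, 33, 27, 20, 30, 30, 33, 38, 30, 24, 25, 36, 50, 44

Sliding a size-3 window across the 16 values:
[10, 19, 13] → sum 42
[19, 13, 1] → sum 33
[13, 1, 13] → sum 27
[1, 13, 6] → sum 20
[13, 6, 11] → sum 30
[6, 11, 13] → sum 30
[11, 13, 9] → sum 33
[13, 9, 16] → sum 38
[9, 16, 5] → sum 30
[16, 5, 3] → sum 24
[5, 3, 17] → sum 25
[3, 17, 16] → sum 36
[17, 16, 17] → sum 50
[16, 17, 11] → sum 44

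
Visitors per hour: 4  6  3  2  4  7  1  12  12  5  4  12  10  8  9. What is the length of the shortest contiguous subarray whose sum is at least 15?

2

add 4: running sum 4 < 15
add 6: running sum 10 < 15
add 3: running sum 13 < 15
end 3: [4, 6, 3, 2] sum 15, len 4
end 4: [6, 3, 2, 4] sum 15, len 4
end 5: [3, 2, 4, 7] sum 16, len 4
end 6: [3, 2, 4, 7, 1] sum 17, len 5
end 7: [7, 1, 12] sum 20, len 3
end 8: [12, 12] sum 24, len 2
end 9: [12, 5] sum 17, len 2
end 10: [12, 5, 4] sum 21, len 3
end 11: [4, 12] sum 16, len 2
end 12: [12, 10] sum 22, len 2
end 13: [10, 8] sum 18, len 2
end 14: [8, 9] sum 17, len 2
Shortest qualifying length: 2.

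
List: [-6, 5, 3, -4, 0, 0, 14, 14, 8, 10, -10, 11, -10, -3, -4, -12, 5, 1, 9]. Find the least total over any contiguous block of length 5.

[-6, 5, 3, -4, 0] → sum -2
[5, 3, -4, 0, 0] → sum 4
[3, -4, 0, 0, 14] → sum 13
[-4, 0, 0, 14, 14] → sum 24
[0, 0, 14, 14, 8] → sum 36
[0, 14, 14, 8, 10] → sum 46
[14, 14, 8, 10, -10] → sum 36
[14, 8, 10, -10, 11] → sum 33
[8, 10, -10, 11, -10] → sum 9
[10, -10, 11, -10, -3] → sum -2
[-10, 11, -10, -3, -4] → sum -16
[11, -10, -3, -4, -12] → sum -18
[-10, -3, -4, -12, 5] → sum -24
[-3, -4, -12, 5, 1] → sum -13
[-4, -12, 5, 1, 9] → sum -1
Least of these is -24.

-24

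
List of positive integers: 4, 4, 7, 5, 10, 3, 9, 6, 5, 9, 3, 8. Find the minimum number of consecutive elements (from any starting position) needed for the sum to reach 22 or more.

add 4: running sum 4 < 22
add 4: running sum 8 < 22
add 7: running sum 15 < 22
add 5: running sum 20 < 22
end 4: [7, 5, 10] sum 22, len 3
end 5: [7, 5, 10, 3] sum 25, len 4
end 6: [10, 3, 9] sum 22, len 3
end 7: [10, 3, 9, 6] sum 28, len 4
end 8: [3, 9, 6, 5] sum 23, len 4
end 9: [9, 6, 5, 9] sum 29, len 4
end 10: [6, 5, 9, 3] sum 23, len 4
end 11: [5, 9, 3, 8] sum 25, len 4
Shortest qualifying length: 3.

3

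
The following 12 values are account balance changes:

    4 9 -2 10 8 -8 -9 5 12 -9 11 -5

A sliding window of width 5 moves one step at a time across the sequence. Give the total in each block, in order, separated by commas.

(4, 9, -2, 10, 8) → sum 29
(9, -2, 10, 8, -8) → sum 17
(-2, 10, 8, -8, -9) → sum -1
(10, 8, -8, -9, 5) → sum 6
(8, -8, -9, 5, 12) → sum 8
(-8, -9, 5, 12, -9) → sum -9
(-9, 5, 12, -9, 11) → sum 10
(5, 12, -9, 11, -5) → sum 14

29, 17, -1, 6, 8, -9, 10, 14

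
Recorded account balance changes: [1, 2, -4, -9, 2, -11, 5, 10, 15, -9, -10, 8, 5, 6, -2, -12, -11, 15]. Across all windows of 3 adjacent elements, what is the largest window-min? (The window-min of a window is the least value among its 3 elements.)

5

[1, 2, -4] → min -4
[2, -4, -9] → min -9
[-4, -9, 2] → min -9
[-9, 2, -11] → min -11
[2, -11, 5] → min -11
[-11, 5, 10] → min -11
[5, 10, 15] → min 5
[10, 15, -9] → min -9
[15, -9, -10] → min -10
[-9, -10, 8] → min -10
[-10, 8, 5] → min -10
[8, 5, 6] → min 5
[5, 6, -2] → min -2
[6, -2, -12] → min -12
[-2, -12, -11] → min -12
[-12, -11, 15] → min -12
Largest of these is 5.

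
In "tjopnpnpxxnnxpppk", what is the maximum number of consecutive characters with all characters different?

5

add t: [t] len 1
add j: [t, j] len 2
add o: [t, j, o] len 3
add p: [t, j, o, p] len 4
add n: [t, j, o, p, n] len 5
add p (repeat p, move left end past it): [n, p] len 2
add n (repeat n, move left end past it): [p, n] len 2
add p (repeat p, move left end past it): [n, p] len 2
add x: [n, p, x] len 3
add x (repeat x, move left end past it): [x] len 1
add n: [x, n] len 2
add n (repeat n, move left end past it): [n] len 1
add x: [n, x] len 2
add p: [n, x, p] len 3
add p (repeat p, move left end past it): [p] len 1
add p (repeat p, move left end past it): [p] len 1
add k: [p, k] len 2
Longest all-distinct length: 5.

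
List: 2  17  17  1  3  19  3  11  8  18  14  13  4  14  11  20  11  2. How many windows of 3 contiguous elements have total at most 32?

(2, 17, 17) → sum 36
(17, 17, 1) → sum 35
(17, 1, 3) → sum 21  ≤ 32 ✓
(1, 3, 19) → sum 23  ≤ 32 ✓
(3, 19, 3) → sum 25  ≤ 32 ✓
(19, 3, 11) → sum 33
(3, 11, 8) → sum 22  ≤ 32 ✓
(11, 8, 18) → sum 37
(8, 18, 14) → sum 40
(18, 14, 13) → sum 45
(14, 13, 4) → sum 31  ≤ 32 ✓
(13, 4, 14) → sum 31  ≤ 32 ✓
(4, 14, 11) → sum 29  ≤ 32 ✓
(14, 11, 20) → sum 45
(11, 20, 11) → sum 42
(20, 11, 2) → sum 33
7 windows satisfy the condition.

7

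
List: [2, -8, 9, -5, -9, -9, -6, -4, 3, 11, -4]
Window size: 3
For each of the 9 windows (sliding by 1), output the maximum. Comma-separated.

9, 9, 9, -5, -6, -4, 3, 11, 11

Sliding a size-3 window across the 11 values:
[2, -8, 9] → max 9
[-8, 9, -5] → max 9
[9, -5, -9] → max 9
[-5, -9, -9] → max -5
[-9, -9, -6] → max -6
[-9, -6, -4] → max -4
[-6, -4, 3] → max 3
[-4, 3, 11] → max 11
[3, 11, -4] → max 11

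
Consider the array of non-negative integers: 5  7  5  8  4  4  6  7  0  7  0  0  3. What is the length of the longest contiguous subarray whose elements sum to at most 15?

5

[5] sum 5 len 1
[5, 7] sum 12 len 2
[7, 5] sum 12 len 2
[5, 8] sum 13 len 2
[8, 4] sum 12 len 2
[4, 4] sum 8 len 2
[4, 4, 6] sum 14 len 3
[6, 7] sum 13 len 2
[6, 7, 0] sum 13 len 3
[7, 0, 7] sum 14 len 3
[7, 0, 7, 0] sum 14 len 4
[7, 0, 7, 0, 0] sum 14 len 5
[0, 7, 0, 0, 3] sum 10 len 5
Longest length seen: 5.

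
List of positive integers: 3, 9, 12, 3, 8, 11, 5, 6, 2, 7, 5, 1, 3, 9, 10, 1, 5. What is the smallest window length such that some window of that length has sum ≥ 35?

add 3: running sum 3 < 35
add 9: running sum 12 < 35
add 12: running sum 24 < 35
add 3: running sum 27 < 35
end 4: [3, 9, 12, 3, 8] sum 35, len 5
end 5: [9, 12, 3, 8, 11] sum 43, len 5
end 6: [12, 3, 8, 11, 5] sum 39, len 5
end 7: [12, 3, 8, 11, 5, 6] sum 45, len 6
end 8: [3, 8, 11, 5, 6, 2] sum 35, len 6
end 9: [8, 11, 5, 6, 2, 7] sum 39, len 6
end 10: [11, 5, 6, 2, 7, 5] sum 36, len 6
end 11: [11, 5, 6, 2, 7, 5, 1] sum 37, len 7
end 12: [11, 5, 6, 2, 7, 5, 1, 3] sum 40, len 8
end 13: [5, 6, 2, 7, 5, 1, 3, 9] sum 38, len 8
end 14: [7, 5, 1, 3, 9, 10] sum 35, len 6
end 15: [7, 5, 1, 3, 9, 10, 1] sum 36, len 7
end 16: [7, 5, 1, 3, 9, 10, 1, 5] sum 41, len 8
Shortest qualifying length: 5.

5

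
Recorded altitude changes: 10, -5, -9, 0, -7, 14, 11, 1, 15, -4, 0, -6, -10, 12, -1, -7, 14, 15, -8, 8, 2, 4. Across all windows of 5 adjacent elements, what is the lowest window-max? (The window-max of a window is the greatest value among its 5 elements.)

Window maxs for each of the 18 positions:
[10, -5, -9, 0, -7] → max 10
[-5, -9, 0, -7, 14] → max 14
[-9, 0, -7, 14, 11] → max 14
[0, -7, 14, 11, 1] → max 14
[-7, 14, 11, 1, 15] → max 15
[14, 11, 1, 15, -4] → max 15
[11, 1, 15, -4, 0] → max 15
[1, 15, -4, 0, -6] → max 15
[15, -4, 0, -6, -10] → max 15
[-4, 0, -6, -10, 12] → max 12
[0, -6, -10, 12, -1] → max 12
[-6, -10, 12, -1, -7] → max 12
[-10, 12, -1, -7, 14] → max 14
[12, -1, -7, 14, 15] → max 15
[-1, -7, 14, 15, -8] → max 15
[-7, 14, 15, -8, 8] → max 15
[14, 15, -8, 8, 2] → max 15
[15, -8, 8, 2, 4] → max 15
Lowest of these is 10.

10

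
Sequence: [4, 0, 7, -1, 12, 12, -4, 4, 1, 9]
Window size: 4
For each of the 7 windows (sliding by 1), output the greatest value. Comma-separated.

7, 12, 12, 12, 12, 12, 9

4 0 7 -1 → max 7
0 7 -1 12 → max 12
7 -1 12 12 → max 12
-1 12 12 -4 → max 12
12 12 -4 4 → max 12
12 -4 4 1 → max 12
-4 4 1 9 → max 9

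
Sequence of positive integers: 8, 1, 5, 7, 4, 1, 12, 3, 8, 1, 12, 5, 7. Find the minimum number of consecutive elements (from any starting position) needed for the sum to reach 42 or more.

7

add 8: running sum 8 < 42
add 1: running sum 9 < 42
add 5: running sum 14 < 42
add 7: running sum 21 < 42
add 4: running sum 25 < 42
add 1: running sum 26 < 42
add 12: running sum 38 < 42
add 3: running sum 41 < 42
end 8: [8, 1, 5, 7, 4, 1, 12, 3, 8] sum 49, len 9
end 9: [1, 5, 7, 4, 1, 12, 3, 8, 1] sum 42, len 9
end 10: [7, 4, 1, 12, 3, 8, 1, 12] sum 48, len 8
end 11: [1, 12, 3, 8, 1, 12, 5] sum 42, len 7
end 12: [12, 3, 8, 1, 12, 5, 7] sum 48, len 7
Shortest qualifying length: 7.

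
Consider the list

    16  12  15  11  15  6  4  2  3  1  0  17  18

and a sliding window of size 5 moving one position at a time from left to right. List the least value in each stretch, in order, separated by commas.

16 12 15 11 15 → min 11
12 15 11 15 6 → min 6
15 11 15 6 4 → min 4
11 15 6 4 2 → min 2
15 6 4 2 3 → min 2
6 4 2 3 1 → min 1
4 2 3 1 0 → min 0
2 3 1 0 17 → min 0
3 1 0 17 18 → min 0

11, 6, 4, 2, 2, 1, 0, 0, 0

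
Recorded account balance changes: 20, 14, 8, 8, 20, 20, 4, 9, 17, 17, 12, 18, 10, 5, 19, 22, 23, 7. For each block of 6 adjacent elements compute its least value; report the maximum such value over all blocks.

9

Each size-6 window and its min:
[20, 14, 8, 8, 20, 20] → min 8
[14, 8, 8, 20, 20, 4] → min 4
[8, 8, 20, 20, 4, 9] → min 4
[8, 20, 20, 4, 9, 17] → min 4
[20, 20, 4, 9, 17, 17] → min 4
[20, 4, 9, 17, 17, 12] → min 4
[4, 9, 17, 17, 12, 18] → min 4
[9, 17, 17, 12, 18, 10] → min 9
[17, 17, 12, 18, 10, 5] → min 5
[17, 12, 18, 10, 5, 19] → min 5
[12, 18, 10, 5, 19, 22] → min 5
[18, 10, 5, 19, 22, 23] → min 5
[10, 5, 19, 22, 23, 7] → min 5
Maximum of these is 9.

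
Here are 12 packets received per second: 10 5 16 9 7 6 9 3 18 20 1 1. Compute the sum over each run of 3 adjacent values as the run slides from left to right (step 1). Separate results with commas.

31, 30, 32, 22, 22, 18, 30, 41, 39, 22

Sliding a size-3 window across the 12 values:
(10, 5, 16) → sum 31
(5, 16, 9) → sum 30
(16, 9, 7) → sum 32
(9, 7, 6) → sum 22
(7, 6, 9) → sum 22
(6, 9, 3) → sum 18
(9, 3, 18) → sum 30
(3, 18, 20) → sum 41
(18, 20, 1) → sum 39
(20, 1, 1) → sum 22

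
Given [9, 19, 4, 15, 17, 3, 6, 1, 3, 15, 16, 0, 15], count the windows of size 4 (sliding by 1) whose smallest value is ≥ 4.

[9, 19, 4, 15] → min 4  ≥ 4 ✓
[19, 4, 15, 17] → min 4  ≥ 4 ✓
[4, 15, 17, 3] → min 3
[15, 17, 3, 6] → min 3
[17, 3, 6, 1] → min 1
[3, 6, 1, 3] → min 1
[6, 1, 3, 15] → min 1
[1, 3, 15, 16] → min 1
[3, 15, 16, 0] → min 0
[15, 16, 0, 15] → min 0
2 windows satisfy the condition.

2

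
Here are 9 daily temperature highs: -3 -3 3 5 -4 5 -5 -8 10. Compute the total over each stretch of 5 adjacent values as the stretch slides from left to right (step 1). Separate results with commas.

-2, 6, 4, -7, -2

[-3, -3, 3, 5, -4] → sum -2
[-3, 3, 5, -4, 5] → sum 6
[3, 5, -4, 5, -5] → sum 4
[5, -4, 5, -5, -8] → sum -7
[-4, 5, -5, -8, 10] → sum -2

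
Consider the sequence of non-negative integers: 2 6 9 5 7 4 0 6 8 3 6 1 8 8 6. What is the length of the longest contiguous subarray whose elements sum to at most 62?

[2] sum 2 len 1
[2, 6] sum 8 len 2
[2, 6, 9] sum 17 len 3
[2, 6, 9, 5] sum 22 len 4
[2, 6, 9, 5, 7] sum 29 len 5
[2, 6, 9, 5, 7, 4] sum 33 len 6
[2, 6, 9, 5, 7, 4, 0] sum 33 len 7
[2, 6, 9, 5, 7, 4, 0, 6] sum 39 len 8
[2, 6, 9, 5, 7, 4, 0, 6, 8] sum 47 len 9
[2, 6, 9, 5, 7, 4, 0, 6, 8, 3] sum 50 len 10
[2, 6, 9, 5, 7, 4, 0, 6, 8, 3, 6] sum 56 len 11
[2, 6, 9, 5, 7, 4, 0, 6, 8, 3, 6, 1] sum 57 len 12
[9, 5, 7, 4, 0, 6, 8, 3, 6, 1, 8] sum 57 len 11
[5, 7, 4, 0, 6, 8, 3, 6, 1, 8, 8] sum 56 len 11
[5, 7, 4, 0, 6, 8, 3, 6, 1, 8, 8, 6] sum 62 len 12
Longest length seen: 12.

12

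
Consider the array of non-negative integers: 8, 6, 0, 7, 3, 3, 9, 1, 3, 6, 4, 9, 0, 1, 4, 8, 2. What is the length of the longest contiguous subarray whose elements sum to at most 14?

4

add 8: [8] sum 8, len 1
add 6: [8, 6] sum 14, len 2
add 0: [8, 6, 0] sum 14, len 3
add 7: [6, 0, 7] sum 13, len 3
add 3: [0, 7, 3] sum 10, len 3
add 3: [0, 7, 3, 3] sum 13, len 4
add 9: [3, 9] sum 12, len 2
add 1: [3, 9, 1] sum 13, len 3
add 3: [9, 1, 3] sum 13, len 3
add 6: [1, 3, 6] sum 10, len 3
add 4: [1, 3, 6, 4] sum 14, len 4
add 9: [4, 9] sum 13, len 2
add 0: [4, 9, 0] sum 13, len 3
add 1: [4, 9, 0, 1] sum 14, len 4
add 4: [9, 0, 1, 4] sum 14, len 4
add 8: [0, 1, 4, 8] sum 13, len 4
add 2: [4, 8, 2] sum 14, len 3
Longest length seen: 4.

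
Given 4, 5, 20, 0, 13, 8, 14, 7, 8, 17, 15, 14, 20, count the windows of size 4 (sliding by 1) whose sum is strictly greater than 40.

(4, 5, 20, 0) → sum 29
(5, 20, 0, 13) → sum 38
(20, 0, 13, 8) → sum 41  > 40 ✓
(0, 13, 8, 14) → sum 35
(13, 8, 14, 7) → sum 42  > 40 ✓
(8, 14, 7, 8) → sum 37
(14, 7, 8, 17) → sum 46  > 40 ✓
(7, 8, 17, 15) → sum 47  > 40 ✓
(8, 17, 15, 14) → sum 54  > 40 ✓
(17, 15, 14, 20) → sum 66  > 40 ✓
6 windows satisfy the condition.

6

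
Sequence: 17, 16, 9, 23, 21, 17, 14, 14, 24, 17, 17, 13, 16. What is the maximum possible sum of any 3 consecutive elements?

(17, 16, 9) → sum 42
(16, 9, 23) → sum 48
(9, 23, 21) → sum 53
(23, 21, 17) → sum 61
(21, 17, 14) → sum 52
(17, 14, 14) → sum 45
(14, 14, 24) → sum 52
(14, 24, 17) → sum 55
(24, 17, 17) → sum 58
(17, 17, 13) → sum 47
(17, 13, 16) → sum 46
Maximum of these is 61.

61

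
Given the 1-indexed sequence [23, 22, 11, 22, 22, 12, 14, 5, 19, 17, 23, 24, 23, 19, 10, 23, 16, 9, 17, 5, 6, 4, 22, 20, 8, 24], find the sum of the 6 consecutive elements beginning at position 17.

57

Elements at indices 17..22: 16, 9, 17, 5, 6, 4
sum(16, 9, 17, 5, 6, 4) = 57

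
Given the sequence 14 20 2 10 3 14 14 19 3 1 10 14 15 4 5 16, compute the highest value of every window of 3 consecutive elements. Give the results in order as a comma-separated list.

Sliding a size-3 window across the 16 values:
[14, 20, 2] → max 20
[20, 2, 10] → max 20
[2, 10, 3] → max 10
[10, 3, 14] → max 14
[3, 14, 14] → max 14
[14, 14, 19] → max 19
[14, 19, 3] → max 19
[19, 3, 1] → max 19
[3, 1, 10] → max 10
[1, 10, 14] → max 14
[10, 14, 15] → max 15
[14, 15, 4] → max 15
[15, 4, 5] → max 15
[4, 5, 16] → max 16

20, 20, 10, 14, 14, 19, 19, 19, 10, 14, 15, 15, 15, 16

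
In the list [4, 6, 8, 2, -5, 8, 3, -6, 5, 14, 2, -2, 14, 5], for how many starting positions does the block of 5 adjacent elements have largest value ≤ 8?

(4, 6, 8, 2, -5) → max 8  ≤ 8 ✓
(6, 8, 2, -5, 8) → max 8  ≤ 8 ✓
(8, 2, -5, 8, 3) → max 8  ≤ 8 ✓
(2, -5, 8, 3, -6) → max 8  ≤ 8 ✓
(-5, 8, 3, -6, 5) → max 8  ≤ 8 ✓
(8, 3, -6, 5, 14) → max 14
(3, -6, 5, 14, 2) → max 14
(-6, 5, 14, 2, -2) → max 14
(5, 14, 2, -2, 14) → max 14
(14, 2, -2, 14, 5) → max 14
5 windows satisfy the condition.

5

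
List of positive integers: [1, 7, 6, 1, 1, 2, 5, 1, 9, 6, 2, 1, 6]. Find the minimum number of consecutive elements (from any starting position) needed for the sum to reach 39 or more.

10

Extend right; whenever the sum reaches 39, record the length and shrink from the left:
add 1: running sum 1 < 39
add 7: running sum 8 < 39
add 6: running sum 14 < 39
add 1: running sum 15 < 39
add 1: running sum 16 < 39
add 2: running sum 18 < 39
add 5: running sum 23 < 39
add 1: running sum 24 < 39
add 9: running sum 33 < 39
end 9: [1, 7, 6, 1, 1, 2, 5, 1, 9, 6] sum 39, len 10
end 10: [7, 6, 1, 1, 2, 5, 1, 9, 6, 2] sum 40, len 10
end 11: [7, 6, 1, 1, 2, 5, 1, 9, 6, 2, 1] sum 41, len 11
end 12: [6, 1, 1, 2, 5, 1, 9, 6, 2, 1, 6] sum 40, len 11
Shortest qualifying length: 10.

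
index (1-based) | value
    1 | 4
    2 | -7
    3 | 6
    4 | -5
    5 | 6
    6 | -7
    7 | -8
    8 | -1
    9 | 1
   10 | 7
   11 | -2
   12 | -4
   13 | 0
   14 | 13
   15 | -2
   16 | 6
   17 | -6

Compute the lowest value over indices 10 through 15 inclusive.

Elements at indices 10..15: 7, -2, -4, 0, 13, -2
min(7, -2, -4, 0, 13, -2) = -4

-4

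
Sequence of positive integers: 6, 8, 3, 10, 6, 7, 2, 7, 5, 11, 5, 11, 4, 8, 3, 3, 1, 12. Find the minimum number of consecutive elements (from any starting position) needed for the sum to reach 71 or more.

11

add 6: running sum 6 < 71
add 8: running sum 14 < 71
add 3: running sum 17 < 71
add 10: running sum 27 < 71
add 6: running sum 33 < 71
add 7: running sum 40 < 71
add 2: running sum 42 < 71
add 7: running sum 49 < 71
add 5: running sum 54 < 71
add 11: running sum 65 < 71
add 5: running sum 70 < 71
add 11: shortest ending here [8, 3, 10, 6, 7, 2, 7, 5, 11, 5, 11] sum 75, len 11
add 4: shortest ending here [3, 10, 6, 7, 2, 7, 5, 11, 5, 11, 4] sum 71, len 11
add 8: shortest ending here [10, 6, 7, 2, 7, 5, 11, 5, 11, 4, 8] sum 76, len 11
add 3: shortest ending here [10, 6, 7, 2, 7, 5, 11, 5, 11, 4, 8, 3] sum 79, len 12
add 3: shortest ending here [6, 7, 2, 7, 5, 11, 5, 11, 4, 8, 3, 3] sum 72, len 12
add 1: shortest ending here [6, 7, 2, 7, 5, 11, 5, 11, 4, 8, 3, 3, 1] sum 73, len 13
add 12: shortest ending here [2, 7, 5, 11, 5, 11, 4, 8, 3, 3, 1, 12] sum 72, len 12
Shortest qualifying length: 11.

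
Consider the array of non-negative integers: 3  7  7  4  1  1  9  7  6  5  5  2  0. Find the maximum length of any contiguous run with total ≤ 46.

10

Extend to the right; shrink from the left whenever the sum exceeds 46:
[3] sum 3 len 1
[3, 7] sum 10 len 2
[3, 7, 7] sum 17 len 3
[3, 7, 7, 4] sum 21 len 4
[3, 7, 7, 4, 1] sum 22 len 5
[3, 7, 7, 4, 1, 1] sum 23 len 6
[3, 7, 7, 4, 1, 1, 9] sum 32 len 7
[3, 7, 7, 4, 1, 1, 9, 7] sum 39 len 8
[3, 7, 7, 4, 1, 1, 9, 7, 6] sum 45 len 9
[7, 4, 1, 1, 9, 7, 6, 5] sum 40 len 8
[7, 4, 1, 1, 9, 7, 6, 5, 5] sum 45 len 9
[4, 1, 1, 9, 7, 6, 5, 5, 2] sum 40 len 9
[4, 1, 1, 9, 7, 6, 5, 5, 2, 0] sum 40 len 10
Longest length seen: 10.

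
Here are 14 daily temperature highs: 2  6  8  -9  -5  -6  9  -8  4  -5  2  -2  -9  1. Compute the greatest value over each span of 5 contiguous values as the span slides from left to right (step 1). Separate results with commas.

8, 8, 9, 9, 9, 9, 9, 4, 4, 2

2 6 8 -9 -5 → max 8
6 8 -9 -5 -6 → max 8
8 -9 -5 -6 9 → max 9
-9 -5 -6 9 -8 → max 9
-5 -6 9 -8 4 → max 9
-6 9 -8 4 -5 → max 9
9 -8 4 -5 2 → max 9
-8 4 -5 2 -2 → max 4
4 -5 2 -2 -9 → max 4
-5 2 -2 -9 1 → max 2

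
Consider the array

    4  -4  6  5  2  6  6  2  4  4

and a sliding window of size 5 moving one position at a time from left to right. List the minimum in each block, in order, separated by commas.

(4, -4, 6, 5, 2) → min -4
(-4, 6, 5, 2, 6) → min -4
(6, 5, 2, 6, 6) → min 2
(5, 2, 6, 6, 2) → min 2
(2, 6, 6, 2, 4) → min 2
(6, 6, 2, 4, 4) → min 2

-4, -4, 2, 2, 2, 2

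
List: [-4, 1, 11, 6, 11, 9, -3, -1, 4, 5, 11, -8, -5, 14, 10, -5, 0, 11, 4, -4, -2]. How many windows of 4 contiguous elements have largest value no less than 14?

4

(-4, 1, 11, 6) → max 11
(1, 11, 6, 11) → max 11
(11, 6, 11, 9) → max 11
(6, 11, 9, -3) → max 11
(11, 9, -3, -1) → max 11
(9, -3, -1, 4) → max 9
(-3, -1, 4, 5) → max 5
(-1, 4, 5, 11) → max 11
(4, 5, 11, -8) → max 11
(5, 11, -8, -5) → max 11
(11, -8, -5, 14) → max 14  ≥ 14 ✓
(-8, -5, 14, 10) → max 14  ≥ 14 ✓
(-5, 14, 10, -5) → max 14  ≥ 14 ✓
(14, 10, -5, 0) → max 14  ≥ 14 ✓
(10, -5, 0, 11) → max 11
(-5, 0, 11, 4) → max 11
(0, 11, 4, -4) → max 11
(11, 4, -4, -2) → max 11
4 windows satisfy the condition.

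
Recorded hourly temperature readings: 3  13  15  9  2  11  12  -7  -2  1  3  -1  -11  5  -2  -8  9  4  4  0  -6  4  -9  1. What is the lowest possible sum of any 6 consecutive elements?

-17

[3, 13, 15, 9, 2, 11] → sum 53
[13, 15, 9, 2, 11, 12] → sum 62
[15, 9, 2, 11, 12, -7] → sum 42
[9, 2, 11, 12, -7, -2] → sum 25
[2, 11, 12, -7, -2, 1] → sum 17
[11, 12, -7, -2, 1, 3] → sum 18
[12, -7, -2, 1, 3, -1] → sum 6
[-7, -2, 1, 3, -1, -11] → sum -17
[-2, 1, 3, -1, -11, 5] → sum -5
[1, 3, -1, -11, 5, -2] → sum -5
[3, -1, -11, 5, -2, -8] → sum -14
[-1, -11, 5, -2, -8, 9] → sum -8
[-11, 5, -2, -8, 9, 4] → sum -3
[5, -2, -8, 9, 4, 4] → sum 12
[-2, -8, 9, 4, 4, 0] → sum 7
[-8, 9, 4, 4, 0, -6] → sum 3
[9, 4, 4, 0, -6, 4] → sum 15
[4, 4, 0, -6, 4, -9] → sum -3
[4, 0, -6, 4, -9, 1] → sum -6
Lowest of these is -17.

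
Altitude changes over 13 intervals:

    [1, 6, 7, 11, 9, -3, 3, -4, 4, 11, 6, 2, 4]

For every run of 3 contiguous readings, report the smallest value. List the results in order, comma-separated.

1, 6, 7, -3, -3, -4, -4, -4, 4, 2, 2

(1, 6, 7) → min 1
(6, 7, 11) → min 6
(7, 11, 9) → min 7
(11, 9, -3) → min -3
(9, -3, 3) → min -3
(-3, 3, -4) → min -4
(3, -4, 4) → min -4
(-4, 4, 11) → min -4
(4, 11, 6) → min 4
(11, 6, 2) → min 2
(6, 2, 4) → min 2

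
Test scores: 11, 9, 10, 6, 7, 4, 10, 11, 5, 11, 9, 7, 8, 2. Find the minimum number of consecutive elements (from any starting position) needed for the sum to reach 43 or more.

5

add 11: running sum 11 < 43
add 9: running sum 20 < 43
add 10: running sum 30 < 43
add 6: running sum 36 < 43
end 4: [11, 9, 10, 6, 7] sum 43, len 5
end 5: [11, 9, 10, 6, 7, 4] sum 47, len 6
end 6: [9, 10, 6, 7, 4, 10] sum 46, len 6
end 7: [10, 6, 7, 4, 10, 11] sum 48, len 6
end 8: [6, 7, 4, 10, 11, 5] sum 43, len 6
end 9: [7, 4, 10, 11, 5, 11] sum 48, len 6
end 10: [10, 11, 5, 11, 9] sum 46, len 5
end 11: [11, 5, 11, 9, 7] sum 43, len 5
end 12: [11, 5, 11, 9, 7, 8] sum 51, len 6
end 13: [11, 5, 11, 9, 7, 8, 2] sum 53, len 7
Shortest qualifying length: 5.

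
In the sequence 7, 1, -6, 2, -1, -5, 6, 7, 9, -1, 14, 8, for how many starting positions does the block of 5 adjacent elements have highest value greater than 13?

2

7 1 -6 2 -1 → max 7
1 -6 2 -1 -5 → max 2
-6 2 -1 -5 6 → max 6
2 -1 -5 6 7 → max 7
-1 -5 6 7 9 → max 9
-5 6 7 9 -1 → max 9
6 7 9 -1 14 → max 14  > 13 ✓
7 9 -1 14 8 → max 14  > 13 ✓
2 windows satisfy the condition.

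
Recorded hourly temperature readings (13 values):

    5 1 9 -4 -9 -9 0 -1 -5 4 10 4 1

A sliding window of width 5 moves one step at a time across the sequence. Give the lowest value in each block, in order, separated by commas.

-9, -9, -9, -9, -9, -9, -5, -5, -5

[5, 1, 9, -4, -9] → min -9
[1, 9, -4, -9, -9] → min -9
[9, -4, -9, -9, 0] → min -9
[-4, -9, -9, 0, -1] → min -9
[-9, -9, 0, -1, -5] → min -9
[-9, 0, -1, -5, 4] → min -9
[0, -1, -5, 4, 10] → min -5
[-1, -5, 4, 10, 4] → min -5
[-5, 4, 10, 4, 1] → min -5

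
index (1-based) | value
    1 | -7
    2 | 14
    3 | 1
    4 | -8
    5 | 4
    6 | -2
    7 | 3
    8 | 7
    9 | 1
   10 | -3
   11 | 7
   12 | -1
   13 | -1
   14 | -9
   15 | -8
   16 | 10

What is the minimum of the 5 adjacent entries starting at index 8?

Elements at indices 8..12: 7, 1, -3, 7, -1
min(7, 1, -3, 7, -1) = -3

-3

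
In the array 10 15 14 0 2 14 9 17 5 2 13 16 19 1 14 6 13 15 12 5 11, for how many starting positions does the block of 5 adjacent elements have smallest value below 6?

(10, 15, 14, 0, 2) → min 0  < 6 ✓
(15, 14, 0, 2, 14) → min 0  < 6 ✓
(14, 0, 2, 14, 9) → min 0  < 6 ✓
(0, 2, 14, 9, 17) → min 0  < 6 ✓
(2, 14, 9, 17, 5) → min 2  < 6 ✓
(14, 9, 17, 5, 2) → min 2  < 6 ✓
(9, 17, 5, 2, 13) → min 2  < 6 ✓
(17, 5, 2, 13, 16) → min 2  < 6 ✓
(5, 2, 13, 16, 19) → min 2  < 6 ✓
(2, 13, 16, 19, 1) → min 1  < 6 ✓
(13, 16, 19, 1, 14) → min 1  < 6 ✓
(16, 19, 1, 14, 6) → min 1  < 6 ✓
(19, 1, 14, 6, 13) → min 1  < 6 ✓
(1, 14, 6, 13, 15) → min 1  < 6 ✓
(14, 6, 13, 15, 12) → min 6
(6, 13, 15, 12, 5) → min 5  < 6 ✓
(13, 15, 12, 5, 11) → min 5  < 6 ✓
16 windows satisfy the condition.

16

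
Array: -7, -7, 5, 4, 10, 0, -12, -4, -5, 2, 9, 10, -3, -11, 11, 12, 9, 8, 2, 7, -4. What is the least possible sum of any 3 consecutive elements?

Each size-3 window and its sum:
-7 -7 5 → sum -9
-7 5 4 → sum 2
5 4 10 → sum 19
4 10 0 → sum 14
10 0 -12 → sum -2
0 -12 -4 → sum -16
-12 -4 -5 → sum -21
-4 -5 2 → sum -7
-5 2 9 → sum 6
2 9 10 → sum 21
9 10 -3 → sum 16
10 -3 -11 → sum -4
-3 -11 11 → sum -3
-11 11 12 → sum 12
11 12 9 → sum 32
12 9 8 → sum 29
9 8 2 → sum 19
8 2 7 → sum 17
2 7 -4 → sum 5
Least of these is -21.

-21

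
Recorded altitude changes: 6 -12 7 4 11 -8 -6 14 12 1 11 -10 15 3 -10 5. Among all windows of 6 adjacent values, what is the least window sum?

-4

(6, -12, 7, 4, 11, -8) → sum 8
(-12, 7, 4, 11, -8, -6) → sum -4
(7, 4, 11, -8, -6, 14) → sum 22
(4, 11, -8, -6, 14, 12) → sum 27
(11, -8, -6, 14, 12, 1) → sum 24
(-8, -6, 14, 12, 1, 11) → sum 24
(-6, 14, 12, 1, 11, -10) → sum 22
(14, 12, 1, 11, -10, 15) → sum 43
(12, 1, 11, -10, 15, 3) → sum 32
(1, 11, -10, 15, 3, -10) → sum 10
(11, -10, 15, 3, -10, 5) → sum 14
Least of these is -4.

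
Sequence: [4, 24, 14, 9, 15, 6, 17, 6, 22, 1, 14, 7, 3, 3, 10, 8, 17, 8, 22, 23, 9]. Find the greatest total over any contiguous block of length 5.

4 24 14 9 15 → sum 66
24 14 9 15 6 → sum 68
14 9 15 6 17 → sum 61
9 15 6 17 6 → sum 53
15 6 17 6 22 → sum 66
6 17 6 22 1 → sum 52
17 6 22 1 14 → sum 60
6 22 1 14 7 → sum 50
22 1 14 7 3 → sum 47
1 14 7 3 3 → sum 28
14 7 3 3 10 → sum 37
7 3 3 10 8 → sum 31
3 3 10 8 17 → sum 41
3 10 8 17 8 → sum 46
10 8 17 8 22 → sum 65
8 17 8 22 23 → sum 78
17 8 22 23 9 → sum 79
Greatest of these is 79.

79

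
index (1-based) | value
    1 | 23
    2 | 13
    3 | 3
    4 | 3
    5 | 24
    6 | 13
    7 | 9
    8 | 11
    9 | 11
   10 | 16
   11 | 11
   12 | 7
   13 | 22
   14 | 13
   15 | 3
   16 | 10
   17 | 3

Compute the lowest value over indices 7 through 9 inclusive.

9

Elements at indices 7..9: 9, 11, 11
min(9, 11, 11) = 9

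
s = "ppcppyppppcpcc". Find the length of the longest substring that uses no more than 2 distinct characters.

8

add p: window [p] (1 distinct), len 1
add p: window [p, p] (1 distinct), len 2
add c: window [p, p, c] (2 distinct), len 3
add p: window [p, p, c, p] (2 distinct), len 4
add p: window [p, p, c, p, p] (2 distinct), len 5
add y: window [p, p, y] (2 distinct), len 3
add p: window [p, p, y, p] (2 distinct), len 4
add p: window [p, p, y, p, p] (2 distinct), len 5
add p: window [p, p, y, p, p, p] (2 distinct), len 6
add p: window [p, p, y, p, p, p, p] (2 distinct), len 7
add c: window [p, p, p, p, c] (2 distinct), len 5
add p: window [p, p, p, p, c, p] (2 distinct), len 6
add c: window [p, p, p, p, c, p, c] (2 distinct), len 7
add c: window [p, p, p, p, c, p, c, c] (2 distinct), len 8
Longest length with ≤2 distinct: 8.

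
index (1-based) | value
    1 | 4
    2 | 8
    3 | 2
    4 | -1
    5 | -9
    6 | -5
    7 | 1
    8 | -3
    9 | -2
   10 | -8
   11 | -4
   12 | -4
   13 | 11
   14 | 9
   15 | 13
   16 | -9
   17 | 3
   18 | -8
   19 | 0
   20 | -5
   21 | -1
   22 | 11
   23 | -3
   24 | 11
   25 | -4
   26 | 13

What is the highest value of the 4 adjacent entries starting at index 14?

13

Elements at indices 14..17: 9, 13, -9, 3
max(9, 13, -9, 3) = 13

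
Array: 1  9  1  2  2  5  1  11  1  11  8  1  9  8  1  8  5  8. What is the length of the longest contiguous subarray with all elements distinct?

[1] len 1
[1, 9] len 2
[9, 1] len 2
[9, 1, 2] len 3
[2] len 1
[2, 5] len 2
[2, 5, 1] len 3
[2, 5, 1, 11] len 4
[11, 1] len 2
[1, 11] len 2
[1, 11, 8] len 3
[11, 8, 1] len 3
[11, 8, 1, 9] len 4
[1, 9, 8] len 3
[9, 8, 1] len 3
[1, 8] len 2
[1, 8, 5] len 3
[5, 8] len 2
Longest all-distinct length: 4.

4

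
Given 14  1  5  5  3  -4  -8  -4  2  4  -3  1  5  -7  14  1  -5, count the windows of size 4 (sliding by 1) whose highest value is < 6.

10

14 1 5 5 → max 14
1 5 5 3 → max 5  < 6 ✓
5 5 3 -4 → max 5  < 6 ✓
5 3 -4 -8 → max 5  < 6 ✓
3 -4 -8 -4 → max 3  < 6 ✓
-4 -8 -4 2 → max 2  < 6 ✓
-8 -4 2 4 → max 4  < 6 ✓
-4 2 4 -3 → max 4  < 6 ✓
2 4 -3 1 → max 4  < 6 ✓
4 -3 1 5 → max 5  < 6 ✓
-3 1 5 -7 → max 5  < 6 ✓
1 5 -7 14 → max 14
5 -7 14 1 → max 14
-7 14 1 -5 → max 14
10 windows satisfy the condition.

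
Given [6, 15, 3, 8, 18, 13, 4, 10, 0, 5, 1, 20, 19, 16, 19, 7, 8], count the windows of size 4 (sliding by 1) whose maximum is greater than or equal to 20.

4

[6, 15, 3, 8] → max 15
[15, 3, 8, 18] → max 18
[3, 8, 18, 13] → max 18
[8, 18, 13, 4] → max 18
[18, 13, 4, 10] → max 18
[13, 4, 10, 0] → max 13
[4, 10, 0, 5] → max 10
[10, 0, 5, 1] → max 10
[0, 5, 1, 20] → max 20  ≥ 20 ✓
[5, 1, 20, 19] → max 20  ≥ 20 ✓
[1, 20, 19, 16] → max 20  ≥ 20 ✓
[20, 19, 16, 19] → max 20  ≥ 20 ✓
[19, 16, 19, 7] → max 19
[16, 19, 7, 8] → max 19
4 windows satisfy the condition.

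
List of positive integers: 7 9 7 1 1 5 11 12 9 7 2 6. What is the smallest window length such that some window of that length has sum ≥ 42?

5

add 7: running sum 7 < 42
add 9: running sum 16 < 42
add 7: running sum 23 < 42
add 1: running sum 24 < 42
add 1: running sum 25 < 42
add 5: running sum 30 < 42
add 11: running sum 41 < 42
end 7: [9, 7, 1, 1, 5, 11, 12] sum 46, len 7
end 8: [7, 1, 1, 5, 11, 12, 9] sum 46, len 7
end 9: [5, 11, 12, 9, 7] sum 44, len 5
end 10: [5, 11, 12, 9, 7, 2] sum 46, len 6
end 11: [11, 12, 9, 7, 2, 6] sum 47, len 6
Shortest qualifying length: 5.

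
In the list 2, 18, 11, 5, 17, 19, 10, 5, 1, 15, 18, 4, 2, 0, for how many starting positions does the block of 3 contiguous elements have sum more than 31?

7

2 18 11 → sum 31
18 11 5 → sum 34  > 31 ✓
11 5 17 → sum 33  > 31 ✓
5 17 19 → sum 41  > 31 ✓
17 19 10 → sum 46  > 31 ✓
19 10 5 → sum 34  > 31 ✓
10 5 1 → sum 16
5 1 15 → sum 21
1 15 18 → sum 34  > 31 ✓
15 18 4 → sum 37  > 31 ✓
18 4 2 → sum 24
4 2 0 → sum 6
7 windows satisfy the condition.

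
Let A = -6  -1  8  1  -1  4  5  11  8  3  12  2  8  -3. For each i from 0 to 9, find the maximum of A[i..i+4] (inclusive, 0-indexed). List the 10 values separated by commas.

[-6, -1, 8, 1, -1] → max 8
[-1, 8, 1, -1, 4] → max 8
[8, 1, -1, 4, 5] → max 8
[1, -1, 4, 5, 11] → max 11
[-1, 4, 5, 11, 8] → max 11
[4, 5, 11, 8, 3] → max 11
[5, 11, 8, 3, 12] → max 12
[11, 8, 3, 12, 2] → max 12
[8, 3, 12, 2, 8] → max 12
[3, 12, 2, 8, -3] → max 12

8, 8, 8, 11, 11, 11, 12, 12, 12, 12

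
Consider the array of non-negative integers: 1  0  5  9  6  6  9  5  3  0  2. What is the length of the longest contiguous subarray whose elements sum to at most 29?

6

add 1: [1] sum 1, len 1
add 0: [1, 0] sum 1, len 2
add 5: [1, 0, 5] sum 6, len 3
add 9: [1, 0, 5, 9] sum 15, len 4
add 6: [1, 0, 5, 9, 6] sum 21, len 5
add 6: [1, 0, 5, 9, 6, 6] sum 27, len 6
add 9: [6, 6, 9] sum 21, len 3
add 5: [6, 6, 9, 5] sum 26, len 4
add 3: [6, 6, 9, 5, 3] sum 29, len 5
add 0: [6, 6, 9, 5, 3, 0] sum 29, len 6
add 2: [6, 9, 5, 3, 0, 2] sum 25, len 6
Longest length seen: 6.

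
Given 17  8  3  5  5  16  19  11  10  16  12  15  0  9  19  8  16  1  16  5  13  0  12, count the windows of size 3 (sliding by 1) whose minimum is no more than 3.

11

17 8 3 → min 3  ≤ 3 ✓
8 3 5 → min 3  ≤ 3 ✓
3 5 5 → min 3  ≤ 3 ✓
5 5 16 → min 5
5 16 19 → min 5
16 19 11 → min 11
19 11 10 → min 10
11 10 16 → min 10
10 16 12 → min 10
16 12 15 → min 12
12 15 0 → min 0  ≤ 3 ✓
15 0 9 → min 0  ≤ 3 ✓
0 9 19 → min 0  ≤ 3 ✓
9 19 8 → min 8
19 8 16 → min 8
8 16 1 → min 1  ≤ 3 ✓
16 1 16 → min 1  ≤ 3 ✓
1 16 5 → min 1  ≤ 3 ✓
16 5 13 → min 5
5 13 0 → min 0  ≤ 3 ✓
13 0 12 → min 0  ≤ 3 ✓
11 windows satisfy the condition.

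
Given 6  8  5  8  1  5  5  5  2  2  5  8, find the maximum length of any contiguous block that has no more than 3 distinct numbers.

7

Extend right; when distinct count exceeds 3, shrink from the left:
add 6: window [6] (1 distinct), len 1
add 8: window [6, 8] (2 distinct), len 2
add 5: window [6, 8, 5] (3 distinct), len 3
add 8: window [6, 8, 5, 8] (3 distinct), len 4
add 1: window [8, 5, 8, 1] (3 distinct), len 4
add 5: window [8, 5, 8, 1, 5] (3 distinct), len 5
add 5: window [8, 5, 8, 1, 5, 5] (3 distinct), len 6
add 5: window [8, 5, 8, 1, 5, 5, 5] (3 distinct), len 7
add 2: window [1, 5, 5, 5, 2] (3 distinct), len 5
add 2: window [1, 5, 5, 5, 2, 2] (3 distinct), len 6
add 5: window [1, 5, 5, 5, 2, 2, 5] (3 distinct), len 7
add 8: window [5, 5, 5, 2, 2, 5, 8] (3 distinct), len 7
Longest length with ≤3 distinct: 7.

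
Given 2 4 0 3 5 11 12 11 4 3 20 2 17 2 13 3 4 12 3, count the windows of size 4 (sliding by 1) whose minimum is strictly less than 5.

15

(2, 4, 0, 3) → min 0  < 5 ✓
(4, 0, 3, 5) → min 0  < 5 ✓
(0, 3, 5, 11) → min 0  < 5 ✓
(3, 5, 11, 12) → min 3  < 5 ✓
(5, 11, 12, 11) → min 5
(11, 12, 11, 4) → min 4  < 5 ✓
(12, 11, 4, 3) → min 3  < 5 ✓
(11, 4, 3, 20) → min 3  < 5 ✓
(4, 3, 20, 2) → min 2  < 5 ✓
(3, 20, 2, 17) → min 2  < 5 ✓
(20, 2, 17, 2) → min 2  < 5 ✓
(2, 17, 2, 13) → min 2  < 5 ✓
(17, 2, 13, 3) → min 2  < 5 ✓
(2, 13, 3, 4) → min 2  < 5 ✓
(13, 3, 4, 12) → min 3  < 5 ✓
(3, 4, 12, 3) → min 3  < 5 ✓
15 windows satisfy the condition.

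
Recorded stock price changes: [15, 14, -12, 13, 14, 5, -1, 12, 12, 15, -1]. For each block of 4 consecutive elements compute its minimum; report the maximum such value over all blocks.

[15, 14, -12, 13] → min -12
[14, -12, 13, 14] → min -12
[-12, 13, 14, 5] → min -12
[13, 14, 5, -1] → min -1
[14, 5, -1, 12] → min -1
[5, -1, 12, 12] → min -1
[-1, 12, 12, 15] → min -1
[12, 12, 15, -1] → min -1
Maximum of these is -1.

-1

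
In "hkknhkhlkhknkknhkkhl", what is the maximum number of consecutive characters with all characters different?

3

[h] len 1
[h, k] len 2
[k] len 1
[k, n] len 2
[k, n, h] len 3
[n, h, k] len 3
[k, h] len 2
[k, h, l] len 3
[h, l, k] len 3
[l, k, h] len 3
[h, k] len 2
[h, k, n] len 3
[n, k] len 2
[k] len 1
[k, n] len 2
[k, n, h] len 3
[n, h, k] len 3
[k] len 1
[k, h] len 2
[k, h, l] len 3
Longest all-distinct length: 3.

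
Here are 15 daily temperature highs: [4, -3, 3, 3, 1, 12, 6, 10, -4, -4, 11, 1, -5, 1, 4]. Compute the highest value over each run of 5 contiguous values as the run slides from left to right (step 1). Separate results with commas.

Sliding a size-5 window across the 15 values:
[4, -3, 3, 3, 1] → max 4
[-3, 3, 3, 1, 12] → max 12
[3, 3, 1, 12, 6] → max 12
[3, 1, 12, 6, 10] → max 12
[1, 12, 6, 10, -4] → max 12
[12, 6, 10, -4, -4] → max 12
[6, 10, -4, -4, 11] → max 11
[10, -4, -4, 11, 1] → max 11
[-4, -4, 11, 1, -5] → max 11
[-4, 11, 1, -5, 1] → max 11
[11, 1, -5, 1, 4] → max 11

4, 12, 12, 12, 12, 12, 11, 11, 11, 11, 11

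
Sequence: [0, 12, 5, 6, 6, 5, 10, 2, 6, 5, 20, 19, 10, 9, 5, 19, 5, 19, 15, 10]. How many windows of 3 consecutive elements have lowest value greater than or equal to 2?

17

[0, 12, 5] → min 0
[12, 5, 6] → min 5  ≥ 2 ✓
[5, 6, 6] → min 5  ≥ 2 ✓
[6, 6, 5] → min 5  ≥ 2 ✓
[6, 5, 10] → min 5  ≥ 2 ✓
[5, 10, 2] → min 2  ≥ 2 ✓
[10, 2, 6] → min 2  ≥ 2 ✓
[2, 6, 5] → min 2  ≥ 2 ✓
[6, 5, 20] → min 5  ≥ 2 ✓
[5, 20, 19] → min 5  ≥ 2 ✓
[20, 19, 10] → min 10  ≥ 2 ✓
[19, 10, 9] → min 9  ≥ 2 ✓
[10, 9, 5] → min 5  ≥ 2 ✓
[9, 5, 19] → min 5  ≥ 2 ✓
[5, 19, 5] → min 5  ≥ 2 ✓
[19, 5, 19] → min 5  ≥ 2 ✓
[5, 19, 15] → min 5  ≥ 2 ✓
[19, 15, 10] → min 10  ≥ 2 ✓
17 windows satisfy the condition.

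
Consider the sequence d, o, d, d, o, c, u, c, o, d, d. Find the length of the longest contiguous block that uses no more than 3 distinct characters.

6

[d] 1 distinct, len 1
[d, o] 2 distinct, len 2
[d, o, d] 2 distinct, len 3
[d, o, d, d] 2 distinct, len 4
[d, o, d, d, o] 2 distinct, len 5
[d, o, d, d, o, c] 3 distinct, len 6
[o, c, u] 3 distinct, len 3
[o, c, u, c] 3 distinct, len 4
[o, c, u, c, o] 3 distinct, len 5
[c, o, d] 3 distinct, len 3
[c, o, d, d] 3 distinct, len 4
Longest length with ≤3 distinct: 6.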